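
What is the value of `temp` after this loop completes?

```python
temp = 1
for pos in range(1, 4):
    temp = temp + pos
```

Start at 1, add 1 through 3
`temp` takes the values: 1 → 2 → 4 → 7

Answer: 7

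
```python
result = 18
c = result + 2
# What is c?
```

Trace:
`result = 18` → result = 18
`c = result + 2` → c = 20
So c = 20

Answer: 20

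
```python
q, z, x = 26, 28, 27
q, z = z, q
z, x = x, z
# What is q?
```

Trace:
`q, z, x = 26, 28, 27` → q = 26; z = 28; x = 27
`q, z = z, q` → q = 28; z = 26
`z, x = x, z` → z = 27; x = 26
So q = 28

Answer: 28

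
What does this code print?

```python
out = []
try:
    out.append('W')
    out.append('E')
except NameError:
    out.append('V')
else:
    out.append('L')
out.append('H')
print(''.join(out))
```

Execution trace: 'W' (try body) → 'E' (try body, no exception) → 'L' (else) → 'H' (after the try/except). Output: WELH

Answer: WELH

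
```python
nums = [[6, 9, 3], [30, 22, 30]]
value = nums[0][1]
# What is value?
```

Trace:
`nums = [[6, 9, 3], [30, 22, 30]]` → nums = [[6, 9, 3], [30, 22, 30]]
`value = nums[0][1]` → value = 9
So value = 9

Answer: 9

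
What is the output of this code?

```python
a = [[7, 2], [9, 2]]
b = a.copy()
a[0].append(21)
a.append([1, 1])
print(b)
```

Key concept: shallow copy with nested lists.
Step by step:
`a = [[7, 2], [9, 2]]` → a = [[7, 2], [9, 2]]
`b = a.copy()` → b = [[7, 2], [9, 2]]
`a[0].append(21)` → a = [[7, 2, 21], [9, 2]]; b = [[7, 2, 21], [9, 2]]
`a.append([1, 1])` → a = [[7, 2, 21], [9, 2], [1, 1]]
`print(b)` → prints [[7, 2, 21], [9, 2]]

Answer: [[7, 2, 21], [9, 2]]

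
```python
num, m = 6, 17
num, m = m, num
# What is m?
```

Trace:
`num, m = 6, 17` → num = 6; m = 17
`num, m = m, num` → num = 17; m = 6
So m = 6

Answer: 6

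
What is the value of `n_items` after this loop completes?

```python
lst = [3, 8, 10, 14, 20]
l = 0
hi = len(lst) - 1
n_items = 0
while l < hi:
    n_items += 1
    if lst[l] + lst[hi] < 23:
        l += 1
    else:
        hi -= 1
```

Steps to find pair summing to 23
`n_items` takes the values: 0 → 1 → 2 → 3 → 4

Answer: 4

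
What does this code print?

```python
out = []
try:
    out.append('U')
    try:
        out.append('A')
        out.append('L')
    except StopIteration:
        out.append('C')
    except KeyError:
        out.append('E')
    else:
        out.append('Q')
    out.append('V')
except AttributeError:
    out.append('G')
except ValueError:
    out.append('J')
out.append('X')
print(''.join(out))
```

Execution trace: 'U' (try body) → 'A' (inner try body) → 'L' (inner try body, no exception) → 'Q' (inner else) → 'V' (try body, no exception) → 'X' (after the try/except). Output: UALQVX

Answer: UALQVX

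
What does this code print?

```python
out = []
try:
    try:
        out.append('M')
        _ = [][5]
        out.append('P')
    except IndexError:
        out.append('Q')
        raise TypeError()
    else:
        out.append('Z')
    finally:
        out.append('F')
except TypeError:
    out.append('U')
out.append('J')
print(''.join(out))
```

Execution trace: 'M' (inner try body) → 'Q' (inner except IndexError) → 'F' (inner finally) → 'U' (outer except TypeError) → 'J' (after the try/except). Output: MQFUJ

Answer: MQFUJ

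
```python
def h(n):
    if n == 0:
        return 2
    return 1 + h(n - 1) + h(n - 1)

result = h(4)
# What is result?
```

h(n) = 1 + 2·h(n-1), h(0)=2. Closed form: (2+1)·2^4 - 1 = 47.

Answer: 47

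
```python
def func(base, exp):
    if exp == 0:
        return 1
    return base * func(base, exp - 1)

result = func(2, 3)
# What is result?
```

func(2, 3) = 2 * 2 * 2 = 8

Answer: 8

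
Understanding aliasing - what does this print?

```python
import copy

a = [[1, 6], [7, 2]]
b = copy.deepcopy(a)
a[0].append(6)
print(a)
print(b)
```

Key concept: deep copy is fully independent.
Step by step:
`a = [[1, 6], [7, 2]]` → a = [[1, 6], [7, 2]]
`b = copy.deepcopy(a)` → b = [[1, 6], [7, 2]]
`a[0].append(6)` → a = [[1, 6, 6], [7, 2]]
`print(a)` → prints [[1, 6, 6], [7, 2]]
`print(b)` → prints [[1, 6], [7, 2]]

Answer:
[[1, 6, 6], [7, 2]]
[[1, 6], [7, 2]]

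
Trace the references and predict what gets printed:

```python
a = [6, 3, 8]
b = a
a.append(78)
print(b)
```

Key concept: basic list aliasing.
Step by step:
`a = [6, 3, 8]` → a = [6, 3, 8]
`b = a` → b = [6, 3, 8] (same object as a)
`a.append(78)` → a = [6, 3, 8, 78] (same object as b); b = [6, 3, 8, 78] (same object as a)
`print(b)` → prints [6, 3, 8, 78]

Answer: [6, 3, 8, 78]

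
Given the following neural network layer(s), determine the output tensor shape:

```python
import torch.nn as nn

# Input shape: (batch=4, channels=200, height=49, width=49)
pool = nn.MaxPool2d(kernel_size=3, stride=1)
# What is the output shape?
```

Input: (4, 200, 49, 49) -> Output: (4, 200, 47, 47)

Answer: (4, 200, 47, 47)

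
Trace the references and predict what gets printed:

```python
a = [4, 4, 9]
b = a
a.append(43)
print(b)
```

Key concept: basic list aliasing.
Step by step:
`a = [4, 4, 9]` → a = [4, 4, 9]
`b = a` → b = [4, 4, 9] (same object as a)
`a.append(43)` → a = [4, 4, 9, 43] (same object as b); b = [4, 4, 9, 43] (same object as a)
`print(b)` → prints [4, 4, 9, 43]

Answer: [4, 4, 9, 43]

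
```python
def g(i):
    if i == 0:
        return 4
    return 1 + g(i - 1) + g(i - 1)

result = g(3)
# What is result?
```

g(i) = 1 + 2·g(i-1), g(0)=4. Closed form: (4+1)·2^3 - 1 = 39.

Answer: 39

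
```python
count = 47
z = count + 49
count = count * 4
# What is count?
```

Trace:
`count = 47` → count = 47
`z = count + 49` → z = 96
`count = count * 4` → count = 188
So count = 188

Answer: 188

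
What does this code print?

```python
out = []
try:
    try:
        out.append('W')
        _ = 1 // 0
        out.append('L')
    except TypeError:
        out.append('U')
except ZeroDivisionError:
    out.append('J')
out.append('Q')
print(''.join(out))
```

Execution trace: 'W' (try body) → 'J' (outer except ZeroDivisionError) → 'Q' (after the try/except). Output: WJQ

Answer: WJQ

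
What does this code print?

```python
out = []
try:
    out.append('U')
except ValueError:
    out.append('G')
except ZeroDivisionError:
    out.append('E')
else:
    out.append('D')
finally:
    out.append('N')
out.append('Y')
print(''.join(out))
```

Execution trace: 'U' (try body, no exception) → 'D' (else) → 'N' (finally) → 'Y' (after the try/except). Output: UDNY

Answer: UDNY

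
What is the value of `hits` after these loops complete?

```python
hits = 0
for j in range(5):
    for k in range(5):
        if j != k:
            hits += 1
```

5² - 5 (exclude diagonal)
`hits` takes the values: 0 → 1 → 2 → 3 → 4 → 5 → 6 → 7 → 8 → 9 → 10 → 11 → 12 → 13 → 14 → 15 → 16 → 17 → 18 → 19 → 20

Answer: 20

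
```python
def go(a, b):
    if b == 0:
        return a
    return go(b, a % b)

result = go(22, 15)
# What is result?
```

go(22, 15) -> go(15, 7) -> go(7, 1) -> go(1, 0) -> 1

Answer: 1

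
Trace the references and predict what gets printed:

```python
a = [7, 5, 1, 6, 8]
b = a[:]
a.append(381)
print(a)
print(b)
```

Key concept: slice [:] creates copy.
Step by step:
`a = [7, 5, 1, 6, 8]` → a = [7, 5, 1, 6, 8]
`b = a[:]` → b = [7, 5, 1, 6, 8]
`a.append(381)` → a = [7, 5, 1, 6, 8, 381]
`print(a)` → prints [7, 5, 1, 6, 8, 381]
`print(b)` → prints [7, 5, 1, 6, 8]

Answer:
[7, 5, 1, 6, 8, 381]
[7, 5, 1, 6, 8]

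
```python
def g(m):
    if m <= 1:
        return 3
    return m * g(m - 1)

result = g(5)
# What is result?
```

g(5) = 5 * 4 * 3 * 2 * 3 = 360

Answer: 360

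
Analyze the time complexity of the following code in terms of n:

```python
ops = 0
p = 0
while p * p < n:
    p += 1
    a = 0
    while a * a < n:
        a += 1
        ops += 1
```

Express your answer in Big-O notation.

Each loop level contributes: √n × √n. Multiplying the contributions gives O(n).

Answer: O(n)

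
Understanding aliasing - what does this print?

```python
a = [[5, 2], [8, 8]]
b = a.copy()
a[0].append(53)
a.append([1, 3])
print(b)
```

Key concept: shallow copy with nested lists.
Step by step:
`a = [[5, 2], [8, 8]]` → a = [[5, 2], [8, 8]]
`b = a.copy()` → b = [[5, 2], [8, 8]]
`a[0].append(53)` → a = [[5, 2, 53], [8, 8]]; b = [[5, 2, 53], [8, 8]]
`a.append([1, 3])` → a = [[5, 2, 53], [8, 8], [1, 3]]
`print(b)` → prints [[5, 2, 53], [8, 8]]

Answer: [[5, 2, 53], [8, 8]]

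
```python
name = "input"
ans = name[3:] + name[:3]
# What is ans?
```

Trace:
`name = "input"` → name = 'input'
`ans = name[3:] + name[:3]` → ans = 'utinp'
So ans = 'utinp'

Answer: 'utinp'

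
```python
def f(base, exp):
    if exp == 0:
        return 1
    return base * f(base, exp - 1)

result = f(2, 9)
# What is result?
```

f(2, 9) = 2 * 2 * 2 * 2 * 2 * 2 * 2 * 2 * 2 = 512

Answer: 512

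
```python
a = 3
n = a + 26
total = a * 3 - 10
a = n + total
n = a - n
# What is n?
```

Trace:
`a = 3` → a = 3
`n = a + 26` → n = 29
`total = a * 3 - 10` → total = -1
`a = n + total` → a = 28
`n = a - n` → n = -1
So n = -1

Answer: -1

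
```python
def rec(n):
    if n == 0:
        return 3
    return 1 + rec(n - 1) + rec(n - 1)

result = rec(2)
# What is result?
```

rec(n) = 1 + 2·rec(n-1), rec(0)=3. Closed form: (3+1)·2^2 - 1 = 15.

Answer: 15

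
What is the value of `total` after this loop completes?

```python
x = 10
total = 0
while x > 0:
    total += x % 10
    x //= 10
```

Sum digits of 10
`total` takes the values: 0 → 1

Answer: 1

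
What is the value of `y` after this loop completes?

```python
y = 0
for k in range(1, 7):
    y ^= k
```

XOR of 1 to 6
`y` takes the values: 0 → 1 → 3 → 0 → 4 → 1 → 7

Answer: 7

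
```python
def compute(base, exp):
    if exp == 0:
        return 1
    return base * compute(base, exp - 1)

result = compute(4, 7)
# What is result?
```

compute(4, 7) = 4 * 4 * 4 * 4 * 4 * 4 * 4 = 16384

Answer: 16384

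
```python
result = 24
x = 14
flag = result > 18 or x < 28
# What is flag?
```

Trace:
`result = 24` → result = 24
`x = 14` → x = 14
`flag = result > 18 or x < 28` → flag = True
So flag = True

Answer: True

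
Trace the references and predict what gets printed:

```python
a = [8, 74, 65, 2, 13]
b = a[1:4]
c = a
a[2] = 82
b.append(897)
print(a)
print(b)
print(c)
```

Key concept: slice vs alias.
Step by step:
`a = [8, 74, 65, 2, 13]` → a = [8, 74, 65, 2, 13]
`b = a[1:4]` → b = [74, 65, 2]
`c = a` → c = [8, 74, 65, 2, 13] (same object as a)
`a[2] = 82` → a = [8, 74, 82, 2, 13] (same object as c); c = [8, 74, 82, 2, 13] (same object as a)
`b.append(897)` → b = [74, 65, 2, 897]
`print(a)` → prints [8, 74, 82, 2, 13]
`print(b)` → prints [74, 65, 2, 897]
`print(c)` → prints [8, 74, 82, 2, 13]

Answer:
[8, 74, 82, 2, 13]
[74, 65, 2, 897]
[8, 74, 82, 2, 13]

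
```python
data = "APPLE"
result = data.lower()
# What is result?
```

Trace:
`data = "APPLE"` → data = 'APPLE'
`result = data.lower()` → result = 'apple'
So result = 'apple'

Answer: 'apple'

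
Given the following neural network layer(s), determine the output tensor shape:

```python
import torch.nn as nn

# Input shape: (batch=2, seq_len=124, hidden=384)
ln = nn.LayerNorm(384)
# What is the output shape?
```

Input: (2, 124, 384) -> Output: (2, 124, 384)

Answer: (2, 124, 384)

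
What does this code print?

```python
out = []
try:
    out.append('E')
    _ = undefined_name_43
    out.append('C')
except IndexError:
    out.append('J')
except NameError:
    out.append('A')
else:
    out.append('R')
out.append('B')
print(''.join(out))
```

Execution trace: 'E' (try body) → 'A' (except NameError) → 'B' (after the try/except). Output: EAB

Answer: EAB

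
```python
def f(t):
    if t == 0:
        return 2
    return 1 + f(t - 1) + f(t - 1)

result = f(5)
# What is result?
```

f(t) = 1 + 2·f(t-1), f(0)=2. Closed form: (2+1)·2^5 - 1 = 95.

Answer: 95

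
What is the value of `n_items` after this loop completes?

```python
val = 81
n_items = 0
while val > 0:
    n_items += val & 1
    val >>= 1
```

Count set bits in 81 (binary: 0b1010001)
`n_items` takes the values: 0 → 1 → 2 → 3

Answer: 3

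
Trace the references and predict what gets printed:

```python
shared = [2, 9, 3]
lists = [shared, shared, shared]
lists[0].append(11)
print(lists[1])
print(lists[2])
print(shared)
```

Key concept: list of same reference.
Step by step:
`shared = [2, 9, 3]` → shared = [2, 9, 3]
`lists = [shared, shared, shared]` → lists = [[2, 9, 3], [2, 9, 3], [2, 9, 3]]
`lists[0].append(11)` → shared = [2, 9, 3, 11]; lists = [[2, 9, 3, 11], [2, 9, 3, 11], [2, 9, 3, 11]]
`print(lists[1])` → prints [2, 9, 3, 11]
`print(lists[2])` → prints [2, 9, 3, 11]
`print(shared)` → prints [2, 9, 3, 11]

Answer:
[2, 9, 3, 11]
[2, 9, 3, 11]
[2, 9, 3, 11]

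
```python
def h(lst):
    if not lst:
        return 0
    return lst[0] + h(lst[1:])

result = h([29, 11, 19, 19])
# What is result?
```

29 + 11 + 19 + 19 + 0 = 78

Answer: 78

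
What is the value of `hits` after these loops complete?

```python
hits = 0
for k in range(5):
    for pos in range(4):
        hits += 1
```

5 * 4 = 20
`hits` takes the values: 0 → 1 → 2 → 3 → 4 → 5 → 6 → 7 → 8 → 9 → 10 → 11 → 12 → 13 → 14 → 15 → 16 → 17 → 18 → 19 → 20

Answer: 20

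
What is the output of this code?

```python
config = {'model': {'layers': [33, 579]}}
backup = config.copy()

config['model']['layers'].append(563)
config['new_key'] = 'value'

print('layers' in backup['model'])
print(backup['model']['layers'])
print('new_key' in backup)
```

Key concept: shallow copy gotcha with nested dict.
Step by step:
`config = {'model': {'layers': [33, 579]}}` → config = {'model': {'layers': [33, 579]}}
`backup = config.copy()` → backup = {'model': {'layers': [33, 579]}}
`config['model']['layers'].append(563)` → config = {'model': {'layers': [33, 579, 563]}}; backup = {'model': {'layers': [33, 579, 563]}}
`config['new_key'] = 'value'` → config = {'model': {'layers': [33, 579, 563]}, 'new_key': 'value'}
`print('layers' in backup['model'])` → prints True
`print(backup['model']['layers'])` → prints [33, 579, 563]
`print('new_key' in backup)` → prints False

Answer:
True
[33, 579, 563]
False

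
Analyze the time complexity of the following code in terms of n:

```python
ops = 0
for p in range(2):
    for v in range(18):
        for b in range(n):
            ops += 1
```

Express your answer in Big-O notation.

Each loop level contributes: 1 × 1 × n. Multiplying the contributions gives O(n).

Answer: O(n)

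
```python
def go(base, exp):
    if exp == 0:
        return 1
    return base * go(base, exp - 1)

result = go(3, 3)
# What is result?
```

go(3, 3) = 3 * 3 * 3 = 27

Answer: 27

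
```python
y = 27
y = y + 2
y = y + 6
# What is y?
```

Trace:
`y = 27` → y = 27
`y = y + 2` → y = 29
`y = y + 6` → y = 35
So y = 35

Answer: 35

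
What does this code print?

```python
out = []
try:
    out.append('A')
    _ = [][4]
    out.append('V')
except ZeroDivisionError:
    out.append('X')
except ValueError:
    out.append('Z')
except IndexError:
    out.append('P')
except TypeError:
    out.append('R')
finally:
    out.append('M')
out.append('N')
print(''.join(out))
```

Execution trace: 'A' (try body) → 'P' (except IndexError) → 'M' (finally) → 'N' (after the try/except). Output: APMN

Answer: APMN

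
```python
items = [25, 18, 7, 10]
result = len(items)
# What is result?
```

Trace:
`items = [25, 18, 7, 10]` → items = [25, 18, 7, 10]
`result = len(items)` → result = 4
So result = 4

Answer: 4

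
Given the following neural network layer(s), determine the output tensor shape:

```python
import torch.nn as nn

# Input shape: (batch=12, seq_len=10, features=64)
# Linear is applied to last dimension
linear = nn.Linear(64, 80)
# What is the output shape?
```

Input: (12, 10, 64) -> Output: (12, 10, 80)

Answer: (12, 10, 80)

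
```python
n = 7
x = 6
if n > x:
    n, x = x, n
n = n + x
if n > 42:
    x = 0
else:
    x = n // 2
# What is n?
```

Trace:
`n = 7` → n = 7
`x = 6` → x = 6
`if n > x: ...` → n > x is True → n = 6; x = 7
`n = n + x` → n = 13
`if n > 42: ...` → n > 42 is False, take else branch → x = 6
So n = 13

Answer: 13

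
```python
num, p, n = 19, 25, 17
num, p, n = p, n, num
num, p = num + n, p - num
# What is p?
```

Trace:
`num, p, n = 19, 25, 17` → num = 19; p = 25; n = 17
`num, p, n = p, n, num` → num = 25; p = 17; n = 19
`num, p = num + n, p - num` → num = 44; p = -8
So p = -8

Answer: -8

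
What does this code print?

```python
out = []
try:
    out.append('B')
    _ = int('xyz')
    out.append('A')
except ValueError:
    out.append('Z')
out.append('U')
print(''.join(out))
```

Execution trace: 'B' (try body) → 'Z' (except ValueError) → 'U' (after the try/except). Output: BZU

Answer: BZU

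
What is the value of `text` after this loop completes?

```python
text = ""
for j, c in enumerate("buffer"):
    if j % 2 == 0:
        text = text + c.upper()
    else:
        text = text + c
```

Uppercase even positions in 'buffer'
`text` takes the values: "" → "B" → "Bu" → "BuF" → "BuFf" → "BuFfE" → "BuFfEr"

Answer: "BuFfEr"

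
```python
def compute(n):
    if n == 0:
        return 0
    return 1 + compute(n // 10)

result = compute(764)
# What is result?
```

Count of digits of 764: 3

Answer: 3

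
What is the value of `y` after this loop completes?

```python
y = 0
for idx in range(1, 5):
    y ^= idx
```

XOR of 1 to 4
`y` takes the values: 0 → 1 → 3 → 0 → 4

Answer: 4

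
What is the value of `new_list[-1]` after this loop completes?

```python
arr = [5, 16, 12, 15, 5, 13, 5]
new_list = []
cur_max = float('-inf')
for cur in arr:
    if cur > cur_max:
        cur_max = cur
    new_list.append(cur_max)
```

Running max ends at 16
`new_list` takes the values: [] → [5] → [5, 16] → [5, 16, 16] → [5, 16, 16, 16] → [5, 16, 16, 16, 16] → [5, 16, 16, 16, 16, 16] → [5, 16, 16, 16, 16, 16, 16]
So `new_list[-1]` = 16

Answer: 16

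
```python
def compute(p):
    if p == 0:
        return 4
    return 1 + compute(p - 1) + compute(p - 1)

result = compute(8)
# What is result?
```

compute(p) = 1 + 2·compute(p-1), compute(0)=4. Closed form: (4+1)·2^8 - 1 = 1279.

Answer: 1279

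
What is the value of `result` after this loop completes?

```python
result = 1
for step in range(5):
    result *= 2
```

2^5 = 32
`result` takes the values: 1 → 2 → 4 → 8 → 16 → 32

Answer: 32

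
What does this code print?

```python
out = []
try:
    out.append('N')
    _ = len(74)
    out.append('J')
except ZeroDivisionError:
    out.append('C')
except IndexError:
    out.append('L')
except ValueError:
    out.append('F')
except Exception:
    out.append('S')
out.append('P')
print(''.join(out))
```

Execution trace: 'N' (try body) → 'S' (except Exception) → 'P' (after the try/except). Output: NSP

Answer: NSP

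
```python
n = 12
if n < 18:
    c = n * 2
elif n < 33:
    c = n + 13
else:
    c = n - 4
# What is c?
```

Trace:
`n = 12` → n = 12
`if n < 18: ...` → n < 18 is True → c = 24
So c = 24

Answer: 24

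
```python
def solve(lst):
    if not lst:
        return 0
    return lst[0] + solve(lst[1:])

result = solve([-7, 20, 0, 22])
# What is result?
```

(-7) + 20 + 0 + 22 + 0 = 35

Answer: 35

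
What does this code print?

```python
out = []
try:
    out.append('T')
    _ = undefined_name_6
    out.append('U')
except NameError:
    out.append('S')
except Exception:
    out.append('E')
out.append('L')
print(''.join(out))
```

Execution trace: 'T' (try body) → 'S' (except NameError) → 'L' (after the try/except). Output: TSL

Answer: TSL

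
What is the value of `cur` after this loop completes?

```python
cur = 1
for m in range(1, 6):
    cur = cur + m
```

Start at 1, add 1 through 5
`cur` takes the values: 1 → 2 → 4 → 7 → 11 → 16

Answer: 16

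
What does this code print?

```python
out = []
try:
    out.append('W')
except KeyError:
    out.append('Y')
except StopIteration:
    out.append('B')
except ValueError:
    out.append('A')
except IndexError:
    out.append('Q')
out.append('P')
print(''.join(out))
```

Execution trace: 'W' (try body, no exception) → 'P' (after the try/except). Output: WP

Answer: WP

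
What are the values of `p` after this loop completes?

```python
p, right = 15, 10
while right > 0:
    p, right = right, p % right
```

GCD of 15 and 10
`p` takes the values: 15 → 10 → 5

Answer: 5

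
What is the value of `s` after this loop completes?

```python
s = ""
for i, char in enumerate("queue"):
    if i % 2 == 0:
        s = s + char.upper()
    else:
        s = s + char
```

Uppercase even positions in 'queue'
`s` takes the values: "" → "Q" → "Qu" → "QuE" → "QuEu" → "QuEuE"

Answer: "QuEuE"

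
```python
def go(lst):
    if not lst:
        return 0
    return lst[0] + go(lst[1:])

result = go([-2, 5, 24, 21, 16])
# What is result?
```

(-2) + 5 + 24 + 21 + 16 + 0 = 64

Answer: 64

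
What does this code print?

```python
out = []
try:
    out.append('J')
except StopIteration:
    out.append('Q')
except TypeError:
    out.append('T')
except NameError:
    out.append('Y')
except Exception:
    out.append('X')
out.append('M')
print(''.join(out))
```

Execution trace: 'J' (try body, no exception) → 'M' (after the try/except). Output: JM

Answer: JM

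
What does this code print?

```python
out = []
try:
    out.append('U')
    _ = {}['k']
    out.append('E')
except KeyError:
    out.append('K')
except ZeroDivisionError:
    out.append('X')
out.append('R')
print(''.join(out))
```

Execution trace: 'U' (try body) → 'K' (except KeyError) → 'R' (after the try/except). Output: UKR

Answer: UKR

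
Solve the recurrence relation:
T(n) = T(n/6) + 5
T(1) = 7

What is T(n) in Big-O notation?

Each step divides n by 6 and adds 5. After log_6(n) steps we reach T(1)=7. So T(n) = 5·log_6(n) + 7 = O(log n).

Answer: O(log n)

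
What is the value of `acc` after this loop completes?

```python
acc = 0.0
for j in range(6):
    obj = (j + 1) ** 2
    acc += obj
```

Sum of squared losses 1² + 2² + ... + 6²
`acc` takes the values: 0.0 → 1.0 → 5.0 → 14.0 → 30.0 → 55.0 → 91.0

Answer: 91.0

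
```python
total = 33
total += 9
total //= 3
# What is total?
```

Trace:
`total = 33` → total = 33
`total += 9` → total = 42
`total //= 3` → total = 14
So total = 14

Answer: 14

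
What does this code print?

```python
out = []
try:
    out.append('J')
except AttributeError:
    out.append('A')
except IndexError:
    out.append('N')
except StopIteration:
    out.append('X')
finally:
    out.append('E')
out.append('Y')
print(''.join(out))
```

Execution trace: 'J' (try body, no exception) → 'E' (finally) → 'Y' (after the try/except). Output: JEY

Answer: JEY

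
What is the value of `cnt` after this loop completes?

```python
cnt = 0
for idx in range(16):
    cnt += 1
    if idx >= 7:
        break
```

Loop breaks when idx reaches 7, cnt is 8
`cnt` takes the values: 0 → 1 → 2 → 3 → 4 → 5 → 6 → 7 → 8

Answer: 8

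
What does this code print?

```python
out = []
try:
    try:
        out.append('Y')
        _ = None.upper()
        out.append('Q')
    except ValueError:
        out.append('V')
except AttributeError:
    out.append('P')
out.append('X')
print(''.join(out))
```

Execution trace: 'Y' (try body) → 'P' (outer except AttributeError) → 'X' (after the try/except). Output: YPX

Answer: YPX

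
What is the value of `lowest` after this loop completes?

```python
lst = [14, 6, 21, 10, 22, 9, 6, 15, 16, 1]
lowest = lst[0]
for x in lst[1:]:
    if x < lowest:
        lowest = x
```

Minimum of [14, 6, 21, 10, 22, 9, 6, 15, 16, 1]
`lowest` takes the values: 14 → 6 → 1

Answer: 1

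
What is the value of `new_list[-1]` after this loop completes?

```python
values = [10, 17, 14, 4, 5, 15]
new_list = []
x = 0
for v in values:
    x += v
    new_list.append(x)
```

Cumulative sum ends at 65
`new_list` takes the values: [] → [10] → [10, 27] → [10, 27, 41] → [10, 27, 41, 45] → [10, 27, 41, 45, 50] → [10, 27, 41, 45, 50, 65]
So `new_list[-1]` = 65

Answer: 65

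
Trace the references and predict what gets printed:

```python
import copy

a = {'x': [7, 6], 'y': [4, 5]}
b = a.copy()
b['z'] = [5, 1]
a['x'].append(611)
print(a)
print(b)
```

Key concept: shallow copy of dict with mutable values.
Step by step:
`a = {'x': [7, 6], 'y': [4, 5]}` → a = {'x': [7, 6], 'y': [4, 5]}
`b = a.copy()` → b = {'x': [7, 6], 'y': [4, 5]}
`b['z'] = [5, 1]` → b = {'x': [7, 6], 'y': [4, 5], 'z': [5, 1]}
`a['x'].append(611)` → a = {'x': [7, 6, 611], 'y': [4, 5]}; b = {'x': [7, 6, 611], 'y': [4, 5], 'z': [5, 1]}
`print(a)` → prints {'x': [7, 6, 611], 'y': [4, 5]}
`print(b)` → prints {'x': [7, 6, 611], 'y': [4, 5], 'z': [5, 1]}

Answer:
{'x': [7, 6, 611], 'y': [4, 5]}
{'x': [7, 6, 611], 'y': [4, 5], 'z': [5, 1]}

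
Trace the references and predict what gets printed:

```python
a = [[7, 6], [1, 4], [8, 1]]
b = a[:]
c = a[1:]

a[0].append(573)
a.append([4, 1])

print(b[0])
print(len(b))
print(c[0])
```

Key concept: slice with nested mutation.
Step by step:
`a = [[7, 6], [1, 4], [8, 1]]` → a = [[7, 6], [1, 4], [8, 1]]
`b = a[:]` → b = [[7, 6], [1, 4], [8, 1]]
`c = a[1:]` → c = [[1, 4], [8, 1]]
`a[0].append(573)` → a = [[7, 6, 573], [1, 4], [8, 1]]; b = [[7, 6, 573], [1, 4], [8, 1]]
`a.append([4, 1])` → a = [[7, 6, 573], [1, 4], [8, 1], [4, 1]]
`print(b[0])` → prints [7, 6, 573]
`print(len(b))` → prints 3
`print(c[0])` → prints [1, 4]

Answer:
[7, 6, 573]
3
[1, 4]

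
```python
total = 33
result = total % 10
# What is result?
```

Trace:
`total = 33` → total = 33
`result = total % 10` → result = 3
So result = 3

Answer: 3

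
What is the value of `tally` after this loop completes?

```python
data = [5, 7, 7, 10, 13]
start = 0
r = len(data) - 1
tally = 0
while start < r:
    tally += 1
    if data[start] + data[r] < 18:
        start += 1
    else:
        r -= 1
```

Steps to find pair summing to 18
`tally` takes the values: 0 → 1 → 2 → 3 → 4

Answer: 4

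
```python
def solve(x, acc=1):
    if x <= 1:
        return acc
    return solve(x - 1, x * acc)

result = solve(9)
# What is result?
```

Accumulator trace (n, acc): (9, 1) -> (8, 9) -> (7, 72) -> (6, 504) -> (5, 3024) -> (4, 15120) -> (3, 60480) -> (2, 181440) -> (1, 362880) -> return 362880

Answer: 362880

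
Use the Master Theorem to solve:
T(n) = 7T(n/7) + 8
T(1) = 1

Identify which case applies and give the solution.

a=7, b=7, f(n)=8. log_7(7) = 1. Since c=0 < 1, Case 1 applies: T(n) = Θ(n^log_b(a)) = O(n).

Answer: O(n) - Case 1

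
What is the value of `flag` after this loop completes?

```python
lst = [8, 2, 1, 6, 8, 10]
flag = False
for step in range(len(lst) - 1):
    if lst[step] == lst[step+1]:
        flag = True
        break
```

Check consecutive duplicates in [8, 2, 1, 6, 8, 10]
`flag` takes the values: False

Answer: False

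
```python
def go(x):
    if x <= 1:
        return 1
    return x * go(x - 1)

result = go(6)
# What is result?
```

go(6) = 6 * 5 * 4 * 3 * 2 * 1 = 720

Answer: 720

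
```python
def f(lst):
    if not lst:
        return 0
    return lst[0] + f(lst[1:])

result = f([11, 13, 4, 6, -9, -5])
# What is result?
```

11 + 13 + 4 + 6 + (-9) + (-5) + 0 = 20

Answer: 20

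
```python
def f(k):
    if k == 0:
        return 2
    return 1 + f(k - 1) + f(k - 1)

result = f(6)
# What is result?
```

f(k) = 1 + 2·f(k-1), f(0)=2. Closed form: (2+1)·2^6 - 1 = 191.

Answer: 191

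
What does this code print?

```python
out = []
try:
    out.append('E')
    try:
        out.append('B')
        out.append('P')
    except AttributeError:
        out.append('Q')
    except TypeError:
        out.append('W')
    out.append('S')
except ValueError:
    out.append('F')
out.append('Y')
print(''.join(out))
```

Execution trace: 'E' (try body) → 'B' (inner try body) → 'P' (inner try body, no exception) → 'S' (try body, no exception) → 'Y' (after the try/except). Output: EBPSY

Answer: EBPSY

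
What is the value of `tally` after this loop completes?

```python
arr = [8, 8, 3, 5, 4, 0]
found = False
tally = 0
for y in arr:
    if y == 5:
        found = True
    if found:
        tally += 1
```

Count elements after first 5 in [8, 8, 3, 5, 4, 0]
`tally` takes the values: 0 → 1 → 2 → 3

Answer: 3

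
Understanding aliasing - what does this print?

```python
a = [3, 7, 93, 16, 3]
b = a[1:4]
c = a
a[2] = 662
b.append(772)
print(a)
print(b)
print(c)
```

Key concept: slice vs alias.
Step by step:
`a = [3, 7, 93, 16, 3]` → a = [3, 7, 93, 16, 3]
`b = a[1:4]` → b = [7, 93, 16]
`c = a` → c = [3, 7, 93, 16, 3] (same object as a)
`a[2] = 662` → a = [3, 7, 662, 16, 3] (same object as c); c = [3, 7, 662, 16, 3] (same object as a)
`b.append(772)` → b = [7, 93, 16, 772]
`print(a)` → prints [3, 7, 662, 16, 3]
`print(b)` → prints [7, 93, 16, 772]
`print(c)` → prints [3, 7, 662, 16, 3]

Answer:
[3, 7, 662, 16, 3]
[7, 93, 16, 772]
[3, 7, 662, 16, 3]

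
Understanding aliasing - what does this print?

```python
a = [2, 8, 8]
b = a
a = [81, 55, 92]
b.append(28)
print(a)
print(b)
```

Key concept: rebinding vs mutation: a is rebound to a new list, b still points at the original.
Step by step:
`a = [2, 8, 8]` → a = [2, 8, 8]
`b = a` → b = [2, 8, 8] (same object as a)
`a = [81, 55, 92]` → a = [81, 55, 92]
`b.append(28)` → b = [2, 8, 8, 28]
`print(a)` → prints [81, 55, 92]
`print(b)` → prints [2, 8, 8, 28]

Answer:
[81, 55, 92]
[2, 8, 8, 28]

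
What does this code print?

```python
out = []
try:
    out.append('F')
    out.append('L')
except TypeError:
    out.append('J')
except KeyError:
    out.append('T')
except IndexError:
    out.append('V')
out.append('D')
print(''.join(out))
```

Execution trace: 'F' (try body) → 'L' (try body, no exception) → 'D' (after the try/except). Output: FLD

Answer: FLD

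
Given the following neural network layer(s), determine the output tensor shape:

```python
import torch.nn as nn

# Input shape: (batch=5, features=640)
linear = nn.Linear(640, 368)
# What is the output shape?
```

Input: (5, 640) -> Output: (5, 368)

Answer: (5, 368)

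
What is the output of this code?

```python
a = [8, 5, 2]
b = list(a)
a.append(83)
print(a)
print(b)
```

Key concept: list() constructor creates copy.
Step by step:
`a = [8, 5, 2]` → a = [8, 5, 2]
`b = list(a)` → b = [8, 5, 2]
`a.append(83)` → a = [8, 5, 2, 83]
`print(a)` → prints [8, 5, 2, 83]
`print(b)` → prints [8, 5, 2]

Answer:
[8, 5, 2, 83]
[8, 5, 2]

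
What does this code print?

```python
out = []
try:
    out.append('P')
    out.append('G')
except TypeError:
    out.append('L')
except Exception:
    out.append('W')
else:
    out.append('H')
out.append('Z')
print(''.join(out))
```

Execution trace: 'P' (try body) → 'G' (try body, no exception) → 'H' (else) → 'Z' (after the try/except). Output: PGHZ

Answer: PGHZ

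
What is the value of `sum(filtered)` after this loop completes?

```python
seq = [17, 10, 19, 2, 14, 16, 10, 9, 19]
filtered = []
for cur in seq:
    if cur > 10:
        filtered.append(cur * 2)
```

Sum of doubled values > 10
`filtered` takes the values: [] → [34] → [34, 38] → [34, 38, 28] → [34, 38, 28, 32] → [34, 38, 28, 32, 38]
So `sum(filtered)` = 170

Answer: 170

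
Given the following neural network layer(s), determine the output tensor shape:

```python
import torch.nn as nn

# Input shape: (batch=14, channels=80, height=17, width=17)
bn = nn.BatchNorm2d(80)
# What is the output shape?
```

Input: (14, 80, 17, 17) -> Output: (14, 80, 17, 17)

Answer: (14, 80, 17, 17)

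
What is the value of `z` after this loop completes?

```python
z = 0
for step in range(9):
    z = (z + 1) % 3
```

Increment mod 3, 9 times = 0
`z` takes the values: 0 → 1 → 2 → 0 → 1 → 2 → 0 → 1 → 2 → 0

Answer: 0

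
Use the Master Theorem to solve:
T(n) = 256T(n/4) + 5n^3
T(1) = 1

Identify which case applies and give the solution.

a=256, b=4, f(n)=5n^3. log_4(256) = 4. Since c=3 < 4, Case 1 applies: T(n) = Θ(n^log_b(a)) = O(n^4).

Answer: O(n^4) - Case 1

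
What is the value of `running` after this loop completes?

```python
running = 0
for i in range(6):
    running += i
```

Sum of 0 to 5 = 15
`running` takes the values: 0 → 1 → 3 → 6 → 10 → 15

Answer: 15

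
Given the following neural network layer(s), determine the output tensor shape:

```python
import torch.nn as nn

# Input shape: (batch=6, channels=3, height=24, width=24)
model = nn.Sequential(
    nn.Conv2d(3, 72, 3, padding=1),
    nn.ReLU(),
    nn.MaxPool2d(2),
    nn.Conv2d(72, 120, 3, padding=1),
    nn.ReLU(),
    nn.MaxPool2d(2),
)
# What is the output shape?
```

Input: (6, 3, 24, 24) -> after first Conv2d: (6, 72, 24, 24) -> after first MaxPool2d: (6, 72, 12, 12) -> after second Conv2d: (6, 120, 12, 12) -> Output: (6, 120, 6, 6)

Answer: (6, 120, 6, 6)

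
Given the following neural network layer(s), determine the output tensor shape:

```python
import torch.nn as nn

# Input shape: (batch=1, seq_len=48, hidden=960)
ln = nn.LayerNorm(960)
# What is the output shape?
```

Input: (1, 48, 960) -> Output: (1, 48, 960)

Answer: (1, 48, 960)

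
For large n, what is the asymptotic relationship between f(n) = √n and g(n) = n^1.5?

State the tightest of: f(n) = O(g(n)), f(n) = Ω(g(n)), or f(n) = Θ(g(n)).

√n vs n^1.5: f(n) = O(g(n)) but not Ω(g(n)) — n^1.5 grows strictly faster than √n.

Answer: f(n) = O(g(n)) but not Ω(g(n)) — n^1.5 grows strictly faster than √n.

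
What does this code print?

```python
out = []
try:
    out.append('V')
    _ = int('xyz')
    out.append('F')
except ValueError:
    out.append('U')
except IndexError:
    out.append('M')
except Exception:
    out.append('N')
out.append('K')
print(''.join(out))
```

Execution trace: 'V' (try body) → 'U' (except ValueError) → 'K' (after the try/except). Output: VUK

Answer: VUK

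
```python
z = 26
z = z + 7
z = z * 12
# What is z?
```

Trace:
`z = 26` → z = 26
`z = z + 7` → z = 33
`z = z * 12` → z = 396
So z = 396

Answer: 396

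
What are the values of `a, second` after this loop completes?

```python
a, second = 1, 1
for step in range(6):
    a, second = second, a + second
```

Fibonacci: after 6 iterations
`a, second` takes the values: (1, 1) → (1, 2) → (2, 3) → (3, 5) → (5, 8) → (8, 13) → (13, 21)

Answer: 13, 21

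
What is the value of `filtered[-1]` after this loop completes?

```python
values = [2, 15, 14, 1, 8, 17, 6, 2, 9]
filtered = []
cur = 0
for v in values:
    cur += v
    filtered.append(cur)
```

Cumulative sum ends at 74
`filtered` takes the values: [] → [2] → [2, 17] → [2, 17, 31] → [2, 17, 31, 32] → [2, 17, 31, 32, 40] → [2, 17, 31, 32, 40, 57] → [2, 17, 31, 32, 40, 57, 63] → [2, 17, 31, 32, 40, 57, 63, 65] → [2, 17, 31, 32, 40, 57, 63, 65, 74]
So `filtered[-1]` = 74

Answer: 74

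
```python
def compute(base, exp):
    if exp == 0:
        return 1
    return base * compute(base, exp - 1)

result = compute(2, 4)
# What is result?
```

compute(2, 4) = 2 * 2 * 2 * 2 = 16

Answer: 16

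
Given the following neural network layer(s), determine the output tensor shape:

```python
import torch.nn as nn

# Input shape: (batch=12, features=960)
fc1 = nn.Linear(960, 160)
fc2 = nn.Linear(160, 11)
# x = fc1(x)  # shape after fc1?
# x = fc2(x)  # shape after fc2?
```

Input: (12, 960) -> after fc1: (12, 160) -> Output: (12, 11)

Answer: (12, 11)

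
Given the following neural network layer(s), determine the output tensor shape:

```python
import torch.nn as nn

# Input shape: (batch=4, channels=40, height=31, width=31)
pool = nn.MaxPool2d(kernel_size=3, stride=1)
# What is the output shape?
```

Input: (4, 40, 31, 31) -> Output: (4, 40, 29, 29)

Answer: (4, 40, 29, 29)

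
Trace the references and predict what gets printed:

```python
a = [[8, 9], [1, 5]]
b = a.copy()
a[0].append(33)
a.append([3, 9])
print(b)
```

Key concept: shallow copy with nested lists.
Step by step:
`a = [[8, 9], [1, 5]]` → a = [[8, 9], [1, 5]]
`b = a.copy()` → b = [[8, 9], [1, 5]]
`a[0].append(33)` → a = [[8, 9, 33], [1, 5]]; b = [[8, 9, 33], [1, 5]]
`a.append([3, 9])` → a = [[8, 9, 33], [1, 5], [3, 9]]
`print(b)` → prints [[8, 9, 33], [1, 5]]

Answer: [[8, 9, 33], [1, 5]]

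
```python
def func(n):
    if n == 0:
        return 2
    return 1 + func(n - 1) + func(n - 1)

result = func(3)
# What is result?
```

func(n) = 1 + 2·func(n-1), func(0)=2. Closed form: (2+1)·2^3 - 1 = 23.

Answer: 23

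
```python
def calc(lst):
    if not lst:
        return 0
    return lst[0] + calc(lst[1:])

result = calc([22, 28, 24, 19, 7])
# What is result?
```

22 + 28 + 24 + 19 + 7 + 0 = 100

Answer: 100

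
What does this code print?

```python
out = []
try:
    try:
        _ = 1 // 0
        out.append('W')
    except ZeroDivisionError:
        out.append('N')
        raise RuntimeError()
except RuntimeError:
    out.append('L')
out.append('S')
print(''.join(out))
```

Execution trace: 'N' (inner except ZeroDivisionError) → 'L' (outer except RuntimeError) → 'S' (after the try/except). Output: NLS

Answer: NLS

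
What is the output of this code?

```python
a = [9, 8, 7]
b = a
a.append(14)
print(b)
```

Key concept: basic list aliasing.
Step by step:
`a = [9, 8, 7]` → a = [9, 8, 7]
`b = a` → b = [9, 8, 7] (same object as a)
`a.append(14)` → a = [9, 8, 7, 14] (same object as b); b = [9, 8, 7, 14] (same object as a)
`print(b)` → prints [9, 8, 7, 14]

Answer: [9, 8, 7, 14]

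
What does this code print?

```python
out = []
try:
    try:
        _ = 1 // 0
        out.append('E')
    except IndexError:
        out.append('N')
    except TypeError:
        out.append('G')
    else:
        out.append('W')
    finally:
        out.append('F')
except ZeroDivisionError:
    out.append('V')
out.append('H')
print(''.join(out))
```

Execution trace: 'F' (finally) → 'V' (outer except ZeroDivisionError) → 'H' (after the try/except). Output: FVH

Answer: FVH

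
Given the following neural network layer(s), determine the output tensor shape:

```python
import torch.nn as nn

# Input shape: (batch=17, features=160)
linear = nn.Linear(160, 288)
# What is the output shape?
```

Input: (17, 160) -> Output: (17, 288)

Answer: (17, 288)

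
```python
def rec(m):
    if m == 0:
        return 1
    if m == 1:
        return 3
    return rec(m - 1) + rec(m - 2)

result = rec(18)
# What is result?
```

Build up from base cases: rec(0)=1, rec(1)=3, rec(2)=4, rec(3)=7, rec(4)=11, rec(5)=18, rec(6)=29, ..., rec(18)=9349

Answer: 9349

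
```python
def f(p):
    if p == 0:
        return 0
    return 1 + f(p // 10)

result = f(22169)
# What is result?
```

Count of digits of 22169: 5

Answer: 5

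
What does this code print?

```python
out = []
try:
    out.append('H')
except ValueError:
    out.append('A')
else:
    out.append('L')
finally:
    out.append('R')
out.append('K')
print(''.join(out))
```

Execution trace: 'H' (try body, no exception) → 'L' (else) → 'R' (finally) → 'K' (after the try/except). Output: HLRK

Answer: HLRK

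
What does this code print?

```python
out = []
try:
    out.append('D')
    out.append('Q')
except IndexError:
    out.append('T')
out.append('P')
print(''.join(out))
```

Execution trace: 'D' (try body) → 'Q' (try body, no exception) → 'P' (after the try/except). Output: DQP

Answer: DQP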